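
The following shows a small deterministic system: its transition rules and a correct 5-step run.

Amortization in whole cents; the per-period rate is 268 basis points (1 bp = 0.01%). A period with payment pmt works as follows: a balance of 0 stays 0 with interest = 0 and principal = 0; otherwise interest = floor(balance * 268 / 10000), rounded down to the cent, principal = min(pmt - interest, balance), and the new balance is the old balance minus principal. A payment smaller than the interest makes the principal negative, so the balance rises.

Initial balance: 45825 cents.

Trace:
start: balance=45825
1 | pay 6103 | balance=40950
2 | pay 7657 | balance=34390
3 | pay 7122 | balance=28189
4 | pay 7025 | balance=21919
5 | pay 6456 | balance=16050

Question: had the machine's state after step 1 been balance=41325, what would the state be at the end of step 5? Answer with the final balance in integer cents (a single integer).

16467

state after step 1 := balance=41325
2 | pay 7657 | balance=34775
3 | pay 7122 | balance=28584
4 | pay 7025 | balance=22325
5 | pay 6456 | balance=16467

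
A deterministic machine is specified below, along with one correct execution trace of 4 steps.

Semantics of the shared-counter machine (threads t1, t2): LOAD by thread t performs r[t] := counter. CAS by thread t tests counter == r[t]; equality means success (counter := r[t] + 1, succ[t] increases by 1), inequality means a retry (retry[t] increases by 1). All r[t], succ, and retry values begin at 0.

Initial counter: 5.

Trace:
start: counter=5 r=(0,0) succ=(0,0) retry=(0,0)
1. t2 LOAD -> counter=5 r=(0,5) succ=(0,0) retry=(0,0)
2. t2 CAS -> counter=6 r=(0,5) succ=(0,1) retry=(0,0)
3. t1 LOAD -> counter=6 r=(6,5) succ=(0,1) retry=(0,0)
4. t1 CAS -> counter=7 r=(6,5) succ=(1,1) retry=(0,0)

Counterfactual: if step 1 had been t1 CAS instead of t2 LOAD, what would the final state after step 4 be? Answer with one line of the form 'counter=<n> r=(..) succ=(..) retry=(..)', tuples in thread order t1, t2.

counter=6 r=(5,0) succ=(1,0) retry=(1,1)

(re-executing from step 1 with the substitution; state before step 1: counter=5 r=(0,0) succ=(0,0) retry=(0,0))
1. t1 CAS -> counter=5 r=(0,0) succ=(0,0) retry=(1,0)
2. t2 CAS -> counter=5 r=(0,0) succ=(0,0) retry=(1,1)
3. t1 LOAD -> counter=5 r=(5,0) succ=(0,0) retry=(1,1)
4. t1 CAS -> counter=6 r=(5,0) succ=(1,0) retry=(1,1)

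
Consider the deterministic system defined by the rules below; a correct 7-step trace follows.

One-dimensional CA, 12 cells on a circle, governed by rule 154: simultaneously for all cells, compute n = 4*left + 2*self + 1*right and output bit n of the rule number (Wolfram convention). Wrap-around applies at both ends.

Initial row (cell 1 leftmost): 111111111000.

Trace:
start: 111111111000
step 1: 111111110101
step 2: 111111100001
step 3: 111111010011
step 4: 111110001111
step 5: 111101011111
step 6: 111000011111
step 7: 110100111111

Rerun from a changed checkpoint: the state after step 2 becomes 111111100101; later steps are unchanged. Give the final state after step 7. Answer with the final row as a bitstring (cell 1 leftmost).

state after step 2 := 111111100101
step 3: 111111011001
step 4: 111110010111
step 5: 111101100111
step 6: 111001011111
step 7: 110110011111

110110011111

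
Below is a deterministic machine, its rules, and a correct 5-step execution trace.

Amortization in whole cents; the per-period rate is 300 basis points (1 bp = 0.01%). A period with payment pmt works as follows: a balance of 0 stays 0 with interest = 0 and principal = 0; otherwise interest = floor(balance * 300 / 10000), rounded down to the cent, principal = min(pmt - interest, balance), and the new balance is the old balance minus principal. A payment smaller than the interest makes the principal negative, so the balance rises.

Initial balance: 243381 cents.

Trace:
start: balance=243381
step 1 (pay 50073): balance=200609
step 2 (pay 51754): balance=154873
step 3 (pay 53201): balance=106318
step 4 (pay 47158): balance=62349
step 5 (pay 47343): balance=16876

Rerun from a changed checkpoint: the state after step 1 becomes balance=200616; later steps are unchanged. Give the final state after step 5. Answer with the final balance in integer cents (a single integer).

state after step 1 := balance=200616
step 2 (pay 51754): balance=154880
step 3 (pay 53201): balance=106325
step 4 (pay 47158): balance=62356
step 5 (pay 47343): balance=16883

16883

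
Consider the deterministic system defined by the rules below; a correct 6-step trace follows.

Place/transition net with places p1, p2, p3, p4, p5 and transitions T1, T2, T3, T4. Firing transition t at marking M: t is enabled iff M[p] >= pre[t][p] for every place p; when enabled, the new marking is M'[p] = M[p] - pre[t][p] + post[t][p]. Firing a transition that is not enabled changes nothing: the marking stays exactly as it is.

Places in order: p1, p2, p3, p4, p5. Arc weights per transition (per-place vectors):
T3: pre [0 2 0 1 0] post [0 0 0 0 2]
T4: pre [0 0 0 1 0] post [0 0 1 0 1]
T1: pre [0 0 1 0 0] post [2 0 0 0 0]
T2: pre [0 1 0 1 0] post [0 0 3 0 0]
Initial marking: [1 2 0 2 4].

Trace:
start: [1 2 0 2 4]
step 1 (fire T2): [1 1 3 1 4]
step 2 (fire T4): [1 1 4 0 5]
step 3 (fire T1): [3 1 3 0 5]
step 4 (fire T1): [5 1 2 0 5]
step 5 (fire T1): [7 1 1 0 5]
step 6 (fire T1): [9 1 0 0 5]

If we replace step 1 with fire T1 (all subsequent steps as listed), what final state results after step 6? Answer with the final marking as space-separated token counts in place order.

(re-executing from step 1 with the substitution; state before step 1: [1 2 0 2 4])
step 1 (fire T1): [1 2 0 2 4]
step 2 (fire T4): [1 2 1 1 5]
step 3 (fire T1): [3 2 0 1 5]
step 4 (fire T1): [3 2 0 1 5]
step 5 (fire T1): [3 2 0 1 5]
step 6 (fire T1): [3 2 0 1 5]

3 2 0 1 5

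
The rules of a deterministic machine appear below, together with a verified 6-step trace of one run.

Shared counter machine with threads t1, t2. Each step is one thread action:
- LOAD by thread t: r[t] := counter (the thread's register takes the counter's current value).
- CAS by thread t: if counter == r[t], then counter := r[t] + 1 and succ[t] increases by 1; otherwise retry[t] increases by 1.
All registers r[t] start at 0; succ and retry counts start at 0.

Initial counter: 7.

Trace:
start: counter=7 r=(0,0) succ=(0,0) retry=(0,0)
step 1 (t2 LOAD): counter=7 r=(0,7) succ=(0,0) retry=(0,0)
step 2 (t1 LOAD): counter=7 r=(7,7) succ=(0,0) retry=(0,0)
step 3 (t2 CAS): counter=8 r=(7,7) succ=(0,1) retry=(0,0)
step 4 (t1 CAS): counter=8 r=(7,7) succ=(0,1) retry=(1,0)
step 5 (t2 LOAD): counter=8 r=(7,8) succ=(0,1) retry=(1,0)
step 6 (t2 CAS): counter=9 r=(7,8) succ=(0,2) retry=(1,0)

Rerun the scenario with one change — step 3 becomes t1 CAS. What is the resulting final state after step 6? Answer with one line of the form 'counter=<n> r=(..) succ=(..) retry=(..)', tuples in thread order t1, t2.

counter=9 r=(7,8) succ=(1,1) retry=(1,0)

(re-executing from step 3 with the substitution; state before step 3: counter=7 r=(7,7) succ=(0,0) retry=(0,0))
step 3 (t1 CAS): counter=8 r=(7,7) succ=(1,0) retry=(0,0)
step 4 (t1 CAS): counter=8 r=(7,7) succ=(1,0) retry=(1,0)
step 5 (t2 LOAD): counter=8 r=(7,8) succ=(1,0) retry=(1,0)
step 6 (t2 CAS): counter=9 r=(7,8) succ=(1,1) retry=(1,0)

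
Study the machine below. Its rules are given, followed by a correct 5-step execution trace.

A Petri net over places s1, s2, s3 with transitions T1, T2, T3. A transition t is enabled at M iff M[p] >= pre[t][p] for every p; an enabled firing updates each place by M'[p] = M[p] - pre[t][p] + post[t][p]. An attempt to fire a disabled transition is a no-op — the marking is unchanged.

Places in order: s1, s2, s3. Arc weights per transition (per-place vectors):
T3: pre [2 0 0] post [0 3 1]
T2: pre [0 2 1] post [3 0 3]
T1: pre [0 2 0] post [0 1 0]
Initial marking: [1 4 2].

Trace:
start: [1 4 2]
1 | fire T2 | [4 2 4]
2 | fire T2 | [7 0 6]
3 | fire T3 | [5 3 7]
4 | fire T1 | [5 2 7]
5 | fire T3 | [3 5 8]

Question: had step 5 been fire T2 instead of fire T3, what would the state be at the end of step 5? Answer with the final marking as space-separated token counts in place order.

(re-executing from step 5 with the substitution; state before step 5: [5 2 7])
5 | fire T2 | [8 0 9]

8 0 9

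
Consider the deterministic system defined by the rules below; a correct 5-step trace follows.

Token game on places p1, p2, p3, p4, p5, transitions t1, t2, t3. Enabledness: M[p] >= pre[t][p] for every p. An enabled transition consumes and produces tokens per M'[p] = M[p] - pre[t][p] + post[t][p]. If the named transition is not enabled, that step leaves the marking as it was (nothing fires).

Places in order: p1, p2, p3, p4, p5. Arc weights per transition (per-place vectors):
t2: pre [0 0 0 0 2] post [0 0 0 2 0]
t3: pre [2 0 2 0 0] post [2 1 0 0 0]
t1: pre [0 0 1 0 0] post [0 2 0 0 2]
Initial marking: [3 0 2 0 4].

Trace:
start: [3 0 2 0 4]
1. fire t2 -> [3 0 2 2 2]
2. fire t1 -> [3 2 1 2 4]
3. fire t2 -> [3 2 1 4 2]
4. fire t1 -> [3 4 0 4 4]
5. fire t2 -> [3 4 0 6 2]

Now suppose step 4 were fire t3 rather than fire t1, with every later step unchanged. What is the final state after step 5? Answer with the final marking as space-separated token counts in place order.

(re-executing from step 4 with the substitution; state before step 4: [3 2 1 4 2])
4. fire t3 -> [3 2 1 4 2]
5. fire t2 -> [3 2 1 6 0]

3 2 1 6 0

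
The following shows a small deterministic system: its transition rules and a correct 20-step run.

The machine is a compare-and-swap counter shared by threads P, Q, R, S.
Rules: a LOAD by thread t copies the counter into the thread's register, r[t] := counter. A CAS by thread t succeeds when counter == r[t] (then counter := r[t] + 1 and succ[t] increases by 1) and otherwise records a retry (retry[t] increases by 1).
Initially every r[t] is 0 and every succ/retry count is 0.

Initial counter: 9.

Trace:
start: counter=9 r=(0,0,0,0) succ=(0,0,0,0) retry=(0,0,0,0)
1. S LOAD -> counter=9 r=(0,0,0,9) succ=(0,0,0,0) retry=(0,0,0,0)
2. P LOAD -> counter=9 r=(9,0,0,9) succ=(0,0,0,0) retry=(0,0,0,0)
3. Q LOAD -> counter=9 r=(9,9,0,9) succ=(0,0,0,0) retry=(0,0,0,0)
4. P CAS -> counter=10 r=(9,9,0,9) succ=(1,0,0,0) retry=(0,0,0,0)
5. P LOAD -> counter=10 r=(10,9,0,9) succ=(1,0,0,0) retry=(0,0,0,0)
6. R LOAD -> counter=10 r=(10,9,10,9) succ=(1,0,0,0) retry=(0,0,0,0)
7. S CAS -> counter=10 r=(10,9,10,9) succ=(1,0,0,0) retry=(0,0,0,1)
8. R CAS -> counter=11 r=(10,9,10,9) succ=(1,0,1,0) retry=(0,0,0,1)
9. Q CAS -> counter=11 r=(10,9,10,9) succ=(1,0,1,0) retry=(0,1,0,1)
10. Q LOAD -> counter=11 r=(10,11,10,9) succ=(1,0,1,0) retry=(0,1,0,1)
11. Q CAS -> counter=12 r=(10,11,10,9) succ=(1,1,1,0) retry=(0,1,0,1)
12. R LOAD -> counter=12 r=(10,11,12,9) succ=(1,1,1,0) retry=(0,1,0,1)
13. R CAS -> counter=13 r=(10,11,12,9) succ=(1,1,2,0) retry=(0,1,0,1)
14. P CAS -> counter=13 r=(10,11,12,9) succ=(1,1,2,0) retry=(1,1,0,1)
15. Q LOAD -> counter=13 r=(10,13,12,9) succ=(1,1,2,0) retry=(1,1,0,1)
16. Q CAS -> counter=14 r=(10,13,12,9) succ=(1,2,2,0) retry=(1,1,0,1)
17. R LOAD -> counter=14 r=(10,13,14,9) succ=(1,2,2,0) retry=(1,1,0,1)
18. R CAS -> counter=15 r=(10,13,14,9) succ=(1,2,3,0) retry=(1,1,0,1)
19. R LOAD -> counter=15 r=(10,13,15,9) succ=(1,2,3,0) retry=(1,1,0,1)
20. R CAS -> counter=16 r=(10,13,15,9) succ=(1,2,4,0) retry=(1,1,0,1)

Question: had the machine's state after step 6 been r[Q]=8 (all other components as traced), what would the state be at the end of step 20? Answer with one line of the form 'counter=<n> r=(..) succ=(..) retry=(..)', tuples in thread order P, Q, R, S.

state after step 6 := counter=10 r=(10,8,10,9) succ=(1,0,0,0) retry=(0,0,0,0)
7. S CAS -> counter=10 r=(10,8,10,9) succ=(1,0,0,0) retry=(0,0,0,1)
8. R CAS -> counter=11 r=(10,8,10,9) succ=(1,0,1,0) retry=(0,0,0,1)
9. Q CAS -> counter=11 r=(10,8,10,9) succ=(1,0,1,0) retry=(0,1,0,1)
10. Q LOAD -> counter=11 r=(10,11,10,9) succ=(1,0,1,0) retry=(0,1,0,1)
11. Q CAS -> counter=12 r=(10,11,10,9) succ=(1,1,1,0) retry=(0,1,0,1)
12. R LOAD -> counter=12 r=(10,11,12,9) succ=(1,1,1,0) retry=(0,1,0,1)
13. R CAS -> counter=13 r=(10,11,12,9) succ=(1,1,2,0) retry=(0,1,0,1)
14. P CAS -> counter=13 r=(10,11,12,9) succ=(1,1,2,0) retry=(1,1,0,1)
15. Q LOAD -> counter=13 r=(10,13,12,9) succ=(1,1,2,0) retry=(1,1,0,1)
16. Q CAS -> counter=14 r=(10,13,12,9) succ=(1,2,2,0) retry=(1,1,0,1)
17. R LOAD -> counter=14 r=(10,13,14,9) succ=(1,2,2,0) retry=(1,1,0,1)
18. R CAS -> counter=15 r=(10,13,14,9) succ=(1,2,3,0) retry=(1,1,0,1)
19. R LOAD -> counter=15 r=(10,13,15,9) succ=(1,2,3,0) retry=(1,1,0,1)
20. R CAS -> counter=16 r=(10,13,15,9) succ=(1,2,4,0) retry=(1,1,0,1)

counter=16 r=(10,13,15,9) succ=(1,2,4,0) retry=(1,1,0,1)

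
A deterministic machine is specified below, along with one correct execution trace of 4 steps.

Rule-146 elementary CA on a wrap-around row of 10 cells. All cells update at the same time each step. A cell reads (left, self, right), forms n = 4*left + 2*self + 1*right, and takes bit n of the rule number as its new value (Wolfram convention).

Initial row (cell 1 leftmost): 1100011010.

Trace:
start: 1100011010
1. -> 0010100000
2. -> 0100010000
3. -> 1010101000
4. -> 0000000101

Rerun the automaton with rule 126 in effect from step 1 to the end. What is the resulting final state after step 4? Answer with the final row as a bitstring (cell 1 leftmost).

(re-executing steps 1..4 under rule 126; state before step 1: 1100011010)
1. -> 1110111111
2. -> 0011100000
3. -> 0110110000
4. -> 1111111000

1111111000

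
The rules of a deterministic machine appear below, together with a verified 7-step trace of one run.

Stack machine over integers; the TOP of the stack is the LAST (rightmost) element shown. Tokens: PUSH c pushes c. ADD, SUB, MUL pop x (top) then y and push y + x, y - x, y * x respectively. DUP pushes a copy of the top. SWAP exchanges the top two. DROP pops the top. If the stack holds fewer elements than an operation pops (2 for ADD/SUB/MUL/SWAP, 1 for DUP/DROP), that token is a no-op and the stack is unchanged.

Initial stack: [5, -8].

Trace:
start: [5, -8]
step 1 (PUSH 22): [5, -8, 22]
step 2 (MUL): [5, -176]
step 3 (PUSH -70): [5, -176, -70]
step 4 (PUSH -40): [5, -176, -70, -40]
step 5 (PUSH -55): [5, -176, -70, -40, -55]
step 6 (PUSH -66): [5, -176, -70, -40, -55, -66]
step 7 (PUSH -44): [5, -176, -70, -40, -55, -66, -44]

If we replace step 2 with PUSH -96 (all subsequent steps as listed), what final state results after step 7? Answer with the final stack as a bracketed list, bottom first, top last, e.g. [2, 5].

(re-executing from step 2 with the substitution; state before step 2: [5, -8, 22])
step 2 (PUSH -96): [5, -8, 22, -96]
step 3 (PUSH -70): [5, -8, 22, -96, -70]
step 4 (PUSH -40): [5, -8, 22, -96, -70, -40]
step 5 (PUSH -55): [5, -8, 22, -96, -70, -40, -55]
step 6 (PUSH -66): [5, -8, 22, -96, -70, -40, -55, -66]
step 7 (PUSH -44): [5, -8, 22, -96, -70, -40, -55, -66, -44]

[5, -8, 22, -96, -70, -40, -55, -66, -44]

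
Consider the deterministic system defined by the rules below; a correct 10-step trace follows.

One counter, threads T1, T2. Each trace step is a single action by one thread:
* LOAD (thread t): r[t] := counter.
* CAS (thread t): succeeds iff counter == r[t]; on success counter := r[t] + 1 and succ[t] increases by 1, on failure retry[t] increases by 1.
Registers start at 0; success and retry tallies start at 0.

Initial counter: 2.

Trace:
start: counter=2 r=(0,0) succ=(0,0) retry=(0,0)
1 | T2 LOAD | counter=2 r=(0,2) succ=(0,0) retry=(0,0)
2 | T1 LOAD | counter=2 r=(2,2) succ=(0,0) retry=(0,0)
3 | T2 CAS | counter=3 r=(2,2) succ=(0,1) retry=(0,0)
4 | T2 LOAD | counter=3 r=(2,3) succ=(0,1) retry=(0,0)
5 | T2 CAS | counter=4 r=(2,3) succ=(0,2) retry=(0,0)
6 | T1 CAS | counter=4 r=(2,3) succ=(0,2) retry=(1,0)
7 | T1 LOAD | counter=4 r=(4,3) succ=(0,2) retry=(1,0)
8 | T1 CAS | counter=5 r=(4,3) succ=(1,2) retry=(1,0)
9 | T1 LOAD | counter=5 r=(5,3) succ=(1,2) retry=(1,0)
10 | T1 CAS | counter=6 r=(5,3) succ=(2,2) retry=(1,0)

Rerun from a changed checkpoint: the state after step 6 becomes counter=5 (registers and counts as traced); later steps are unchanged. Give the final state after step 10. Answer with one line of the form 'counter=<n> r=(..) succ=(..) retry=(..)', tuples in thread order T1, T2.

state after step 6 := counter=5 r=(2,3) succ=(0,2) retry=(1,0)
7 | T1 LOAD | counter=5 r=(5,3) succ=(0,2) retry=(1,0)
8 | T1 CAS | counter=6 r=(5,3) succ=(1,2) retry=(1,0)
9 | T1 LOAD | counter=6 r=(6,3) succ=(1,2) retry=(1,0)
10 | T1 CAS | counter=7 r=(6,3) succ=(2,2) retry=(1,0)

counter=7 r=(6,3) succ=(2,2) retry=(1,0)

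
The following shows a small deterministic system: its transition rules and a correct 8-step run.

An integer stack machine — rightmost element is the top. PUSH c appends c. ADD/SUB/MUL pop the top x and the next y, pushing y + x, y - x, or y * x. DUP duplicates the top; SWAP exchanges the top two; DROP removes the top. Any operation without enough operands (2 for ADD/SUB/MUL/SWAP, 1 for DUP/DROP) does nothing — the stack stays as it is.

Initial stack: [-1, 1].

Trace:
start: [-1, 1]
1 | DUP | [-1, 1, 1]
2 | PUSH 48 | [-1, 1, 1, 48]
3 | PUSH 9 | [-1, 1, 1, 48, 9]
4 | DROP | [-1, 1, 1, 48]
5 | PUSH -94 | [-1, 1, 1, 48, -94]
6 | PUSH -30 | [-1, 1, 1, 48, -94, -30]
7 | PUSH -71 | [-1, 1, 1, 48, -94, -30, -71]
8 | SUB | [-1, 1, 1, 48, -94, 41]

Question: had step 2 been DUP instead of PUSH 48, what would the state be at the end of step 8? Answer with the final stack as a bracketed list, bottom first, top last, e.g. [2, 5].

[-1, 1, 1, 1, -94, 41]

(re-executing from step 2 with the substitution; state before step 2: [-1, 1, 1])
2 | DUP | [-1, 1, 1, 1]
3 | PUSH 9 | [-1, 1, 1, 1, 9]
4 | DROP | [-1, 1, 1, 1]
5 | PUSH -94 | [-1, 1, 1, 1, -94]
6 | PUSH -30 | [-1, 1, 1, 1, -94, -30]
7 | PUSH -71 | [-1, 1, 1, 1, -94, -30, -71]
8 | SUB | [-1, 1, 1, 1, -94, 41]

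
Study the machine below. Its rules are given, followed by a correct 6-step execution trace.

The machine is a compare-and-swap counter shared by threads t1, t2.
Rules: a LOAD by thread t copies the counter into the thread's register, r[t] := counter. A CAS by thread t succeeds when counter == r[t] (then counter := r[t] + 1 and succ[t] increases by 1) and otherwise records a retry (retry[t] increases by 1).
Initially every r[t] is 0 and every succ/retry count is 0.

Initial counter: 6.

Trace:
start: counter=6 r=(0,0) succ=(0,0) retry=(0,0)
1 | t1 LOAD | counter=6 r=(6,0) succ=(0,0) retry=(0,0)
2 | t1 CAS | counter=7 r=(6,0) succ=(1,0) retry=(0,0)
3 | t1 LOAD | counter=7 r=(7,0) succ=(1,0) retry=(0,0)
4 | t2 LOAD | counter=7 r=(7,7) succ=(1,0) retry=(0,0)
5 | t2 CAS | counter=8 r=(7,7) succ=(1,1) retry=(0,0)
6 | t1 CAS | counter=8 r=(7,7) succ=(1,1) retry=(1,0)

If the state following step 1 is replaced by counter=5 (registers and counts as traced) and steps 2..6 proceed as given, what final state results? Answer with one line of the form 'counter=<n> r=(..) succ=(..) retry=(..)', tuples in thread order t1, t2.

counter=6 r=(5,5) succ=(0,1) retry=(2,0)

state after step 1 := counter=5 r=(6,0) succ=(0,0) retry=(0,0)
2 | t1 CAS | counter=5 r=(6,0) succ=(0,0) retry=(1,0)
3 | t1 LOAD | counter=5 r=(5,0) succ=(0,0) retry=(1,0)
4 | t2 LOAD | counter=5 r=(5,5) succ=(0,0) retry=(1,0)
5 | t2 CAS | counter=6 r=(5,5) succ=(0,1) retry=(1,0)
6 | t1 CAS | counter=6 r=(5,5) succ=(0,1) retry=(2,0)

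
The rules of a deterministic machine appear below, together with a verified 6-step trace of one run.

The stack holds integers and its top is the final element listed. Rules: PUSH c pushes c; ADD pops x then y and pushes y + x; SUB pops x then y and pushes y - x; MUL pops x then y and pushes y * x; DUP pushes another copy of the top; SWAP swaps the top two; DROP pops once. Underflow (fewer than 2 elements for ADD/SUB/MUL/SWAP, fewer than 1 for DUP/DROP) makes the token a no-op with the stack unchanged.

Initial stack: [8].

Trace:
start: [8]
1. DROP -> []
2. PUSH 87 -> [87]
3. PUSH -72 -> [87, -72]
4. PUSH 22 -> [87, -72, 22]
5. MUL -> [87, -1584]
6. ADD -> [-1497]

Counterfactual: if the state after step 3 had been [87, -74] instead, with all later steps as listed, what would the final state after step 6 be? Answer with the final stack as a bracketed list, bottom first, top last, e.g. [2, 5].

[-1541]

state after step 3 := [87, -74]
4. PUSH 22 -> [87, -74, 22]
5. MUL -> [87, -1628]
6. ADD -> [-1541]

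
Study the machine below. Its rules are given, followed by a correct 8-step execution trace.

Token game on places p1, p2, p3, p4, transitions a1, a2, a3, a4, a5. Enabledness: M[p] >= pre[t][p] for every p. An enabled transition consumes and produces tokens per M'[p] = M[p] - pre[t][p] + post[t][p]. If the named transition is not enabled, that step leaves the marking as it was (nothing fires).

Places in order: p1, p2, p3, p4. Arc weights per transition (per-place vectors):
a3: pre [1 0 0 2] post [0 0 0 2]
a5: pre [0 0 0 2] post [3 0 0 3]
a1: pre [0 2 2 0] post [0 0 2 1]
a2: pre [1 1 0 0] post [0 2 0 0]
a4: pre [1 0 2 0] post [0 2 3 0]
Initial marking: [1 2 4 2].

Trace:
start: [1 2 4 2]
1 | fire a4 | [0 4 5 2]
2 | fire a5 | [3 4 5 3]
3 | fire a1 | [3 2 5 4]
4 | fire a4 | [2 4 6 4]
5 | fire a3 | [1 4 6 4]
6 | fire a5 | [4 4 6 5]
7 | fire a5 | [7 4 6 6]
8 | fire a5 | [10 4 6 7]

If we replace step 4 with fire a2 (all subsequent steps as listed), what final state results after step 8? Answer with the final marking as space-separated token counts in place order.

(re-executing from step 4 with the substitution; state before step 4: [3 2 5 4])
4 | fire a2 | [2 3 5 4]
5 | fire a3 | [1 3 5 4]
6 | fire a5 | [4 3 5 5]
7 | fire a5 | [7 3 5 6]
8 | fire a5 | [10 3 5 7]

10 3 5 7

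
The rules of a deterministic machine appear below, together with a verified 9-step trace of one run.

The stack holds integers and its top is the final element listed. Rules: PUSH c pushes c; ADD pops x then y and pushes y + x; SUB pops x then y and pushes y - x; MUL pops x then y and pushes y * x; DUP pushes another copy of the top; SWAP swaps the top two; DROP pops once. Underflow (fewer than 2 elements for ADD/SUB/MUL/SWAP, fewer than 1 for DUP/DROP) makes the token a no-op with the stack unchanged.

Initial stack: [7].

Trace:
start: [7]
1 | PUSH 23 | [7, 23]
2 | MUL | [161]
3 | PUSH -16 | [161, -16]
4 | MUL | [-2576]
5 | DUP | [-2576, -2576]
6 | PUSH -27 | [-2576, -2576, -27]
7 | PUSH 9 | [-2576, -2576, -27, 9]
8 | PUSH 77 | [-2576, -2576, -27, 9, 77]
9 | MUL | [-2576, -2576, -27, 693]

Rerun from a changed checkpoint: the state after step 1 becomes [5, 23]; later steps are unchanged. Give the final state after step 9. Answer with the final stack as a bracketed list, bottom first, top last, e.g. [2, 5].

state after step 1 := [5, 23]
2 | MUL | [115]
3 | PUSH -16 | [115, -16]
4 | MUL | [-1840]
5 | DUP | [-1840, -1840]
6 | PUSH -27 | [-1840, -1840, -27]
7 | PUSH 9 | [-1840, -1840, -27, 9]
8 | PUSH 77 | [-1840, -1840, -27, 9, 77]
9 | MUL | [-1840, -1840, -27, 693]

[-1840, -1840, -27, 693]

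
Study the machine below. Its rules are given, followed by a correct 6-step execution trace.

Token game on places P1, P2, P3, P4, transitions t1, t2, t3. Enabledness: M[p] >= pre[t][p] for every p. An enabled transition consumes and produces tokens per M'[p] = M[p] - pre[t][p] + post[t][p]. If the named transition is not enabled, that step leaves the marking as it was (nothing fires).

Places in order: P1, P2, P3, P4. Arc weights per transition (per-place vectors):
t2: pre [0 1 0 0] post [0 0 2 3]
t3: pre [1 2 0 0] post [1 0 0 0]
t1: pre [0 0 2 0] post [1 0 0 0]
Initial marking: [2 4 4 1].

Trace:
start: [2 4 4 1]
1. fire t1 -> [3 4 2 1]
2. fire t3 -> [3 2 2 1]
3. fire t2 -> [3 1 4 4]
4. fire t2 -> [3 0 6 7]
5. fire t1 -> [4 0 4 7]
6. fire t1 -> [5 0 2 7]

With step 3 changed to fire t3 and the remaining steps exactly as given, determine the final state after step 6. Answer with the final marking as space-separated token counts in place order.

4 0 0 1

(re-executing from step 3 with the substitution; state before step 3: [3 2 2 1])
3. fire t3 -> [3 0 2 1]
4. fire t2 -> [3 0 2 1]
5. fire t1 -> [4 0 0 1]
6. fire t1 -> [4 0 0 1]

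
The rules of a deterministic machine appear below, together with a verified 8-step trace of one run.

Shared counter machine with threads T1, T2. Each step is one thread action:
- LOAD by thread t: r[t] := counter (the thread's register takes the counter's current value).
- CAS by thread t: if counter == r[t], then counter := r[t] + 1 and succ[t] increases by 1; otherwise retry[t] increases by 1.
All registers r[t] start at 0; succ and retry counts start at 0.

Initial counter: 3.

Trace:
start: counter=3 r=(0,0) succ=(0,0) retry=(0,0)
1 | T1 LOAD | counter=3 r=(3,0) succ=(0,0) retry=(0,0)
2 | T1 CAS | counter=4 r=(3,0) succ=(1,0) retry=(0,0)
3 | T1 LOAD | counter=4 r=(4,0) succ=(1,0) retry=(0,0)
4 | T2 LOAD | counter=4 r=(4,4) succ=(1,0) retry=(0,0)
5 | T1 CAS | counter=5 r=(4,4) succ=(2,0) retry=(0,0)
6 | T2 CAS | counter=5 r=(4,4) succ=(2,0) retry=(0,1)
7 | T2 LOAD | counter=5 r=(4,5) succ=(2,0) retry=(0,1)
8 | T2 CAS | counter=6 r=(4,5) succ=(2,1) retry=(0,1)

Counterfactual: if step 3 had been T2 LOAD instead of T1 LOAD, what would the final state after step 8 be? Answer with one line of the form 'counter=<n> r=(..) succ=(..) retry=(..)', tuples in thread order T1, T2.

(re-executing from step 3 with the substitution; state before step 3: counter=4 r=(3,0) succ=(1,0) retry=(0,0))
3 | T2 LOAD | counter=4 r=(3,4) succ=(1,0) retry=(0,0)
4 | T2 LOAD | counter=4 r=(3,4) succ=(1,0) retry=(0,0)
5 | T1 CAS | counter=4 r=(3,4) succ=(1,0) retry=(1,0)
6 | T2 CAS | counter=5 r=(3,4) succ=(1,1) retry=(1,0)
7 | T2 LOAD | counter=5 r=(3,5) succ=(1,1) retry=(1,0)
8 | T2 CAS | counter=6 r=(3,5) succ=(1,2) retry=(1,0)

counter=6 r=(3,5) succ=(1,2) retry=(1,0)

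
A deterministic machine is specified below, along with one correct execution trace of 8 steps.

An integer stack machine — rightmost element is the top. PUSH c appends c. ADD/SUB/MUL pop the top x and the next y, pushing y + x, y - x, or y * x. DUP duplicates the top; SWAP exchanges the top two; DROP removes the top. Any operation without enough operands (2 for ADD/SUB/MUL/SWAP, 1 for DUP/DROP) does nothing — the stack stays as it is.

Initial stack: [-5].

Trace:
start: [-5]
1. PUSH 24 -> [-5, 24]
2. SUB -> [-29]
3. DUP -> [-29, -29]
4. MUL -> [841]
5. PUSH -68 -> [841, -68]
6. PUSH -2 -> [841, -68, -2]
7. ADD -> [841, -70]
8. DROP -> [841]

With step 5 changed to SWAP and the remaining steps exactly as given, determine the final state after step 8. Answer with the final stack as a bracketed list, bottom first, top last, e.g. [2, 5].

(re-executing from step 5 with the substitution; state before step 5: [841])
5. SWAP -> [841]
6. PUSH -2 -> [841, -2]
7. ADD -> [839]
8. DROP -> []

[]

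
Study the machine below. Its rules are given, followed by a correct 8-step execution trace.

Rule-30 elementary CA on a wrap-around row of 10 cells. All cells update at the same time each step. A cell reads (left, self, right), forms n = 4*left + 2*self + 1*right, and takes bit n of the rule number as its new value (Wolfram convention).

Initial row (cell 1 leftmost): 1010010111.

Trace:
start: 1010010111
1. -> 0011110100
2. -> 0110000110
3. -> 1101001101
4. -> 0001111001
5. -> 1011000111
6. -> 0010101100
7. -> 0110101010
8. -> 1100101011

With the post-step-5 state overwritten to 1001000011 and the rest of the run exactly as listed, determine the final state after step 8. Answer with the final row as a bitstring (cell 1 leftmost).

0010110001

state after step 5 := 1001000011
6. -> 0111100110
7. -> 1100011101
8. -> 0010110001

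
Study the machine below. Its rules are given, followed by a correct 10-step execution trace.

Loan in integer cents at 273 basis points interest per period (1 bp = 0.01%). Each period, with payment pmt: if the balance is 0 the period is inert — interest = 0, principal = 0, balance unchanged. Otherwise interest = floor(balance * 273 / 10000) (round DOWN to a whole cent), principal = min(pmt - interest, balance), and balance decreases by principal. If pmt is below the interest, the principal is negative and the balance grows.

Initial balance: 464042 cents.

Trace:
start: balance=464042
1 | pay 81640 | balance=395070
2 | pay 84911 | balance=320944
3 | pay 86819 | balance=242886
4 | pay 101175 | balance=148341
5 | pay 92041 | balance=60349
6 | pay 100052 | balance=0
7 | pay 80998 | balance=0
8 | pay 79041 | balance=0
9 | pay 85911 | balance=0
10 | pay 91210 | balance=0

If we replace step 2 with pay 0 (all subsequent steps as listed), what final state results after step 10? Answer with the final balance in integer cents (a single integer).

0

(re-executing from step 2 with the substitution; state before step 2: balance=395070)
2 | pay 0 | balance=405855
3 | pay 86819 | balance=330115
4 | pay 101175 | balance=237952
5 | pay 92041 | balance=152407
6 | pay 100052 | balance=56515
7 | pay 80998 | balance=0
8 | pay 79041 | balance=0
9 | pay 85911 | balance=0
10 | pay 91210 | balance=0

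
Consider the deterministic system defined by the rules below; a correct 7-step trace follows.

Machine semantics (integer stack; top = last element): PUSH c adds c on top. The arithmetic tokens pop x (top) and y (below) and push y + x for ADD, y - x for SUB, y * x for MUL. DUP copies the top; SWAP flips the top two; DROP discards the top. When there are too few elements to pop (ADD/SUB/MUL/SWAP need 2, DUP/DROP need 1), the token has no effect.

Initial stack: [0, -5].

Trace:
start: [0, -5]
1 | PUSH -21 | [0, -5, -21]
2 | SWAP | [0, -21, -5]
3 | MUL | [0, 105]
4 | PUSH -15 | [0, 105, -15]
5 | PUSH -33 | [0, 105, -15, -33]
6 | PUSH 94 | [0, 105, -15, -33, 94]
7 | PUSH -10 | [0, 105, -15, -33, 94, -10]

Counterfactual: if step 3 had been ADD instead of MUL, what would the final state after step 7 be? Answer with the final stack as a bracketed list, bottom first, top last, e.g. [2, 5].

(re-executing from step 3 with the substitution; state before step 3: [0, -21, -5])
3 | ADD | [0, -26]
4 | PUSH -15 | [0, -26, -15]
5 | PUSH -33 | [0, -26, -15, -33]
6 | PUSH 94 | [0, -26, -15, -33, 94]
7 | PUSH -10 | [0, -26, -15, -33, 94, -10]

[0, -26, -15, -33, 94, -10]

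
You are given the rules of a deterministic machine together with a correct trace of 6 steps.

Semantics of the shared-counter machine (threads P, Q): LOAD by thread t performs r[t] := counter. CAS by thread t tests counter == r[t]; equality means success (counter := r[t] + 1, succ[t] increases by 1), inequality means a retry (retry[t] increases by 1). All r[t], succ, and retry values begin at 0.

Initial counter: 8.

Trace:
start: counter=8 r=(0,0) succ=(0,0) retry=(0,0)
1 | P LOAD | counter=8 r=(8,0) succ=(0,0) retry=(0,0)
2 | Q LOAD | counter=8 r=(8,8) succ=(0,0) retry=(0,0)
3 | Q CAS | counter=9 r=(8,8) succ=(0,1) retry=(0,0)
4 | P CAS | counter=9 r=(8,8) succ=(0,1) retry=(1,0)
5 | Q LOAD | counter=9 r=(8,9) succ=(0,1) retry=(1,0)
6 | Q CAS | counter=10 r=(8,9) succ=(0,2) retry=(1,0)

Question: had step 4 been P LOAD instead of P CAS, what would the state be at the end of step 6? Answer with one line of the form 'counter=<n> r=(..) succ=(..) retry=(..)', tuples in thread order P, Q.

counter=10 r=(9,9) succ=(0,2) retry=(0,0)

(re-executing from step 4 with the substitution; state before step 4: counter=9 r=(8,8) succ=(0,1) retry=(0,0))
4 | P LOAD | counter=9 r=(9,8) succ=(0,1) retry=(0,0)
5 | Q LOAD | counter=9 r=(9,9) succ=(0,1) retry=(0,0)
6 | Q CAS | counter=10 r=(9,9) succ=(0,2) retry=(0,0)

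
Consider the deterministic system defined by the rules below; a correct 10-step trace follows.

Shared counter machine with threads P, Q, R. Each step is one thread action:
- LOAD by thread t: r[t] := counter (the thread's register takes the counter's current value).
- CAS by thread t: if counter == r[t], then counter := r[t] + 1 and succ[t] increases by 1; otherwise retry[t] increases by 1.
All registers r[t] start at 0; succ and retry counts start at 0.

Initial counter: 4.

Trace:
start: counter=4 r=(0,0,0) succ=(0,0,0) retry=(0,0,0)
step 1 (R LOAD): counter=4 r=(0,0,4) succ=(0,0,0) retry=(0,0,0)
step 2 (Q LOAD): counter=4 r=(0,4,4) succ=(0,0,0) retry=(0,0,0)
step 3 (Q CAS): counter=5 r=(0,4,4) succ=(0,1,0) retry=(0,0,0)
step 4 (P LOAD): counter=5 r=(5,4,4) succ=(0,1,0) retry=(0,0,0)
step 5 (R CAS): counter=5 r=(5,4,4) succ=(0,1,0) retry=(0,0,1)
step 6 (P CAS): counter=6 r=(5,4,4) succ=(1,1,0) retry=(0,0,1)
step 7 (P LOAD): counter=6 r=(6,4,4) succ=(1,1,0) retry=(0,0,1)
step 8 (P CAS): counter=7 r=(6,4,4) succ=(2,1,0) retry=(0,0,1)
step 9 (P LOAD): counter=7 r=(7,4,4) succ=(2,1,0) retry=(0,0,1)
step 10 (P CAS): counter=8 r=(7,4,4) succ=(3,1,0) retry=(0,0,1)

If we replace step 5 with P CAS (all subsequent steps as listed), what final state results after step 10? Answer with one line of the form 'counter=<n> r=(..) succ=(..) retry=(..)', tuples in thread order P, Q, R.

(re-executing from step 5 with the substitution; state before step 5: counter=5 r=(5,4,4) succ=(0,1,0) retry=(0,0,0))
step 5 (P CAS): counter=6 r=(5,4,4) succ=(1,1,0) retry=(0,0,0)
step 6 (P CAS): counter=6 r=(5,4,4) succ=(1,1,0) retry=(1,0,0)
step 7 (P LOAD): counter=6 r=(6,4,4) succ=(1,1,0) retry=(1,0,0)
step 8 (P CAS): counter=7 r=(6,4,4) succ=(2,1,0) retry=(1,0,0)
step 9 (P LOAD): counter=7 r=(7,4,4) succ=(2,1,0) retry=(1,0,0)
step 10 (P CAS): counter=8 r=(7,4,4) succ=(3,1,0) retry=(1,0,0)

counter=8 r=(7,4,4) succ=(3,1,0) retry=(1,0,0)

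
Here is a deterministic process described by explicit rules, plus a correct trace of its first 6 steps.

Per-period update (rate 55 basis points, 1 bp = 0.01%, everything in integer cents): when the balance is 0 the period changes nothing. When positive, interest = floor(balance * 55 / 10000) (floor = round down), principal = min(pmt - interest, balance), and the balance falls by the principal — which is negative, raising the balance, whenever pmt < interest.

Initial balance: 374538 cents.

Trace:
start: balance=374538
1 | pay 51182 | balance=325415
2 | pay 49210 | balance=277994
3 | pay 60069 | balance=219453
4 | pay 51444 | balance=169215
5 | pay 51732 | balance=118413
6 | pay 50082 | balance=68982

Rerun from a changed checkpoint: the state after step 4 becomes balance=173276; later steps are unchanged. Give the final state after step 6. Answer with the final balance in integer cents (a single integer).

state after step 4 := balance=173276
5 | pay 51732 | balance=122497
6 | pay 50082 | balance=73088

73088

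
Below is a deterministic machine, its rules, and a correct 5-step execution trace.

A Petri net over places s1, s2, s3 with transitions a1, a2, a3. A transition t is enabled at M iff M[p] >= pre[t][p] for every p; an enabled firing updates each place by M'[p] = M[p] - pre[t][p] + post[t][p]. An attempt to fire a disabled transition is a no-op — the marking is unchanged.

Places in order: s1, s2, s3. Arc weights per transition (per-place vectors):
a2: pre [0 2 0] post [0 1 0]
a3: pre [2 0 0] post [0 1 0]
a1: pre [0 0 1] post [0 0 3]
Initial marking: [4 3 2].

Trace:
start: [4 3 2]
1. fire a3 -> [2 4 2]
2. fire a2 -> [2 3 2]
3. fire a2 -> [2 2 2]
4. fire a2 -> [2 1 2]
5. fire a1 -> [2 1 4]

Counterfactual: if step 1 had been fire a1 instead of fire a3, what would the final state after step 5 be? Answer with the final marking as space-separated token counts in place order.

4 1 6

(re-executing from step 1 with the substitution; state before step 1: [4 3 2])
1. fire a1 -> [4 3 4]
2. fire a2 -> [4 2 4]
3. fire a2 -> [4 1 4]
4. fire a2 -> [4 1 4]
5. fire a1 -> [4 1 6]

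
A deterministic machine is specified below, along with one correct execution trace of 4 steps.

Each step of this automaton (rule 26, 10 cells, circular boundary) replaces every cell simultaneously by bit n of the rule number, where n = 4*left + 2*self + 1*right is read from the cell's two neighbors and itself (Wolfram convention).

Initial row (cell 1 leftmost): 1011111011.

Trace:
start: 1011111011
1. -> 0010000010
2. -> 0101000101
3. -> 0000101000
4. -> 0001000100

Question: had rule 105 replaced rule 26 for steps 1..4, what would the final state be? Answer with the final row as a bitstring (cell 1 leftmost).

(re-executing steps 1..4 under rule 105; state before step 1: 1011111011)
1. -> 1110001110
2. -> 1010101011
3. -> 1101010110
4. -> 1110101111

1110101111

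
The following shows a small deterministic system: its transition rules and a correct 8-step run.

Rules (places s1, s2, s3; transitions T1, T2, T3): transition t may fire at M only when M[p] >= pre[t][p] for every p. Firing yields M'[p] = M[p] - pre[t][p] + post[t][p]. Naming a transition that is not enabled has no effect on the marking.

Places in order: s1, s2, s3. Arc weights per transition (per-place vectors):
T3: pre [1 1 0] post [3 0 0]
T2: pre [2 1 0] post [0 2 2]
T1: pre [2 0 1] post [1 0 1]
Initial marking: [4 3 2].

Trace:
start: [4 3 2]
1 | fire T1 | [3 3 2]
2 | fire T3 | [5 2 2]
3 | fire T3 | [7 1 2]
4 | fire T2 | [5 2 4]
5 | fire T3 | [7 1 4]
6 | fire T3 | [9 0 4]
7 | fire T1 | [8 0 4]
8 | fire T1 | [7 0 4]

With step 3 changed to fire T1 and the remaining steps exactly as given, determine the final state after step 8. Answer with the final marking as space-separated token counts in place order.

(re-executing from step 3 with the substitution; state before step 3: [5 2 2])
3 | fire T1 | [4 2 2]
4 | fire T2 | [2 3 4]
5 | fire T3 | [4 2 4]
6 | fire T3 | [6 1 4]
7 | fire T1 | [5 1 4]
8 | fire T1 | [4 1 4]

4 1 4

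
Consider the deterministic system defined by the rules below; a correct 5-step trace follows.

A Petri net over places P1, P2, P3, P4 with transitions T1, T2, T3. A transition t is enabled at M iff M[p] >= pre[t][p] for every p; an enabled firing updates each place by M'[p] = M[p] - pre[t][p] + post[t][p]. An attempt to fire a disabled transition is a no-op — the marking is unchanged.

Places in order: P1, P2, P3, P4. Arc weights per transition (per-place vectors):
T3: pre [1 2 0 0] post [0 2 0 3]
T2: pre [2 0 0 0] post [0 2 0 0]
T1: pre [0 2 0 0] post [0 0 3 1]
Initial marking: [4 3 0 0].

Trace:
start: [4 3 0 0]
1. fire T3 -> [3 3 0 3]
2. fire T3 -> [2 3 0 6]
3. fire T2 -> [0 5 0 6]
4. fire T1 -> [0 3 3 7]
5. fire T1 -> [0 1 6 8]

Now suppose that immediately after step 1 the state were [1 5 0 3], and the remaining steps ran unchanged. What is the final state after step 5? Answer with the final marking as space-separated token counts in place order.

0 1 6 8

state after step 1 := [1 5 0 3]
2. fire T3 -> [0 5 0 6]
3. fire T2 -> [0 5 0 6]
4. fire T1 -> [0 3 3 7]
5. fire T1 -> [0 1 6 8]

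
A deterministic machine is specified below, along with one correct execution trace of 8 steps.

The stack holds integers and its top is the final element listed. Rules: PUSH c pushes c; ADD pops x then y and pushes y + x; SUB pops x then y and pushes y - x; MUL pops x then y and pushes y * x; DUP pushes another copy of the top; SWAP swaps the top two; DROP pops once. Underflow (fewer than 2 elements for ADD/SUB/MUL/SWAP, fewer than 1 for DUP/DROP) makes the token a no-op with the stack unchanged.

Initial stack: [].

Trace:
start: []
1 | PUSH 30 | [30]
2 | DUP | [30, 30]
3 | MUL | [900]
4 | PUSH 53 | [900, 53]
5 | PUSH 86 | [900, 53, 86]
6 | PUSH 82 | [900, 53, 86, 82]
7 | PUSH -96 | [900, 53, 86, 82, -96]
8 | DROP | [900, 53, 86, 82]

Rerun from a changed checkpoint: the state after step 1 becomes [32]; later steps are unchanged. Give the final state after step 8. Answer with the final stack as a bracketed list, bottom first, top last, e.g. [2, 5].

[1024, 53, 86, 82]

state after step 1 := [32]
2 | DUP | [32, 32]
3 | MUL | [1024]
4 | PUSH 53 | [1024, 53]
5 | PUSH 86 | [1024, 53, 86]
6 | PUSH 82 | [1024, 53, 86, 82]
7 | PUSH -96 | [1024, 53, 86, 82, -96]
8 | DROP | [1024, 53, 86, 82]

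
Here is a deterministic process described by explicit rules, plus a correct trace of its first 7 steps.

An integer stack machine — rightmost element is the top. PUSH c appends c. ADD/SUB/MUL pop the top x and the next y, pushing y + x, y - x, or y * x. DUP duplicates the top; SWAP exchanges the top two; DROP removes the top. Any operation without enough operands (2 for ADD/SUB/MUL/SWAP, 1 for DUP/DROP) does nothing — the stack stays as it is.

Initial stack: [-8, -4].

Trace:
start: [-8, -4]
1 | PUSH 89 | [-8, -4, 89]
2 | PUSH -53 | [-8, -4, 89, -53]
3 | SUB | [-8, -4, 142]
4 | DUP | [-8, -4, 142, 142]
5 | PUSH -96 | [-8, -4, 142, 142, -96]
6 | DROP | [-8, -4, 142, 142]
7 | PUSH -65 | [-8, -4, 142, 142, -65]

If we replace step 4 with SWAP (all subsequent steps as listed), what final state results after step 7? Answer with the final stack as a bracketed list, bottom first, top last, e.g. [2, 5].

[-8, 142, -4, -65]

(re-executing from step 4 with the substitution; state before step 4: [-8, -4, 142])
4 | SWAP | [-8, 142, -4]
5 | PUSH -96 | [-8, 142, -4, -96]
6 | DROP | [-8, 142, -4]
7 | PUSH -65 | [-8, 142, -4, -65]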